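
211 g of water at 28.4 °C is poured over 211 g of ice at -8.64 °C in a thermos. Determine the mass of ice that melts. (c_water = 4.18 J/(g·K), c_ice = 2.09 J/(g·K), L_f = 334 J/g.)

m_melted ≈ 63.6 g

Heat available from the water dropping to 0 °C: 211·4.18·28.4 = 25048 J.
Of that, 211·2.09·8.64 = 3810.2 J goes to bring the ice to 0 °C, leaving 21238 J.
To melt every bit of ice: 211·334 = 70474 J.
21238 J < 70474 J, so only part of the ice melts and the system sits at 0 °C.
m_melted·334 = 21238  ⇒  m_melted ≈ 63.59 g.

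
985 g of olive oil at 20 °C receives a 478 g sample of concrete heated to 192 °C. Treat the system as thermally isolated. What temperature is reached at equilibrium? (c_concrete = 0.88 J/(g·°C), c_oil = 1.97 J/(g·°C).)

T_f ≈ 50.6 °C

Taking heat into each body as positive, Σ m c ΔT = 0:
478·0.88·(T − 192) + 985·1.97·(T − 20) = 0
420.64(T − 192) + 1940.5(T − 20) = 0
(420.64 + 1940.5) T = 420.64·192 + 1940.5·20
T = 119572/2361.1 ≈ 50.64 °C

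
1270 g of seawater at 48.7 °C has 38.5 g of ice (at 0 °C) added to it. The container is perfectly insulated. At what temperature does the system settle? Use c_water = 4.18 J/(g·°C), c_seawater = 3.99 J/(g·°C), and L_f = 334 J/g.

Setting the total heat transfer to zero:
latent heat to melt: 38.5×334 = 12859; warm the meltwater: 160.93 T; seawater: 5067.3(T − 48.7)
5228.2 T = 246778 − 12859 = 233919
T ≈ 44.74 °C — above 0 °C, consistent with complete melting.

T_f ≈ 44.7 °C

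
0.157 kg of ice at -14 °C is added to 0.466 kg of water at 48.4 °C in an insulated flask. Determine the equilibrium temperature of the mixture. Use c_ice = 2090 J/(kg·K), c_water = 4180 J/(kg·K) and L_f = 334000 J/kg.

T_f ≈ 14.3 °C

Heat gained plus heat lost sum to zero:
ice -14→0 °C: 0.157×2090×14 = 4593.8; latent heat to melt: 0.157×334000 = 52438; meltwater 0→T: 0.157×4180×T = 656.26 T; water: 1947.9(T − 48.4)
2604.1 T = 94277 − 57032 = 37246
T ≈ 14.30 °C. Since T > 0 °C, the all-ice-melts assumption holds.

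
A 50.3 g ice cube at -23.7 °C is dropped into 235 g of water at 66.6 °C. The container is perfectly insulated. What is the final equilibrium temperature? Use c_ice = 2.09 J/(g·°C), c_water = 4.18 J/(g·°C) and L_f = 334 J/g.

Setting the total heat transfer to zero:
ice -23.7→0 °C: 50.3·2.09·23.7 = 2491.5
  latent heat to melt: 50.3·334 = 16800
  meltwater 0→T: 50.3·4.18·T = 210.25 T
  water cools: 235·4.18·(T − 66.6) = 982.3(T − 66.6)
1192.6 T = 65421 − 19292 = 46129
T ≈ 38.68 °C. Since T > 0 °C, the all-ice-melts assumption holds.

T_f ≈ 38.7 °C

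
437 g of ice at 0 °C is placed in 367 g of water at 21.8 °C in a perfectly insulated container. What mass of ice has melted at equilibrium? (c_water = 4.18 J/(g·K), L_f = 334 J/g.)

m_melted ≈ 100 g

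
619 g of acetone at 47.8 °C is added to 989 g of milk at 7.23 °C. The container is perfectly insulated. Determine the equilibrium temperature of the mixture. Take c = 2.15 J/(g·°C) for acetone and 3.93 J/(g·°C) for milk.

Conservation of energy gives ΣQ = 0:
619×2.15×(T − 47.8) + 989×3.93×(T − 7.23) = 0
1330.8(T − 47.8) + 3886.8(T − 7.23) = 0
(1330.8 + 3886.8) T = 1330.8×47.8 + 3886.8×7.23
T = 91716 / 5217.6 = 17.6 °C

T_f ≈ 17.6 °C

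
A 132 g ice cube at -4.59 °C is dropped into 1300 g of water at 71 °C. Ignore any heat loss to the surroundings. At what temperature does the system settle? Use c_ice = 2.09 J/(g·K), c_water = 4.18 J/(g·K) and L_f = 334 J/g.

T_f ≈ 56.9 °C

Heat gained plus heat lost sum to zero:
ice -4.59→0 °C: 132×2.09×4.59 = 1266.3; melt ice: 132×334 = 44088; meltwater 0→T: 132×4.18×T = 551.76 T; water cools: 1300×4.18×(T − 71) = 5434(T − 71)
5985.8 T = 385814 − 45354 = 340460
T ≈ 56.88 °C — above 0 °C, consistent with complete melting.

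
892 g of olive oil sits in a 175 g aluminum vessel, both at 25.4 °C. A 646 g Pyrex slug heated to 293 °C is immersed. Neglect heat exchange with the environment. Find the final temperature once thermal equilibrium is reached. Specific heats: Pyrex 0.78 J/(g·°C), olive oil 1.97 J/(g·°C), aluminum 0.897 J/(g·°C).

Let T be the final temperature. ΣQ_i = 0:
646×0.78×(T − 293) + 892×1.97×(T − 25.4) + 175×0.897×(T − 25.4) = 0
503.88(T − 293) + 1757.2(T − 25.4) + 156.97(T − 25.4) = 0
2418.1 T = 196258
T = 196258 / 2418.1 = 81.2 °C

T_f ≈ 81.2 °C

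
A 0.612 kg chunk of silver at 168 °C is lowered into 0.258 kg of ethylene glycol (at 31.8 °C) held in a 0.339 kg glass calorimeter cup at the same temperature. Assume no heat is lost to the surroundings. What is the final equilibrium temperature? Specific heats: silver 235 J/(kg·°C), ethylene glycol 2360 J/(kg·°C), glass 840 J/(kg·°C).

T_f ≈ 50.7 °C

Conservation of energy gives ΣQ = 0:
0.612·235·(T − 168) + 0.258·2360·(T − 31.8) + 0.339·840·(T − 31.8) = 0
143.82(T − 168) + 608.88(T − 31.8) + 284.76(T − 31.8) = 0
1037.5 T = 52580
T = 52580/1037.5 ≈ 50.68 °C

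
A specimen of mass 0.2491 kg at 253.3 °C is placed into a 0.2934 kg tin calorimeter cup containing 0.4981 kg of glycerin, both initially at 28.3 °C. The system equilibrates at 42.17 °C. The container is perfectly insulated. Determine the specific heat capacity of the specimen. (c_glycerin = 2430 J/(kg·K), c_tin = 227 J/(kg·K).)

c ≈ 337 J/(kg·K)

Let T be the final temperature. ΣQ_i = 0:
0.2491·c·(42.17 − 253.3) + 0.4981·2430·(42.17 − 28.3) + 0.2934·227·(42.17 − 28.3) = 0
-52.59 c = -17712
c = -17712/-52.59 ≈ 336.8 J/(kg·K)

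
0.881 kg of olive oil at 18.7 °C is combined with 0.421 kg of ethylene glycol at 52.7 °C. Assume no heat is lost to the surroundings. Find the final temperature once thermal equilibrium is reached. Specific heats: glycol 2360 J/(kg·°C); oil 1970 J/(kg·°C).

T_f ≈ 31.1 °C

Heat gained plus heat lost sum to zero:
0.421×2360×(T − 52.7) + 0.881×1970×(T − 18.7) = 0
(993.56 + 1735.6) T = 993.56×52.7 + 1735.6×18.7
T = 84816 / 2729.1 = 31.1 °C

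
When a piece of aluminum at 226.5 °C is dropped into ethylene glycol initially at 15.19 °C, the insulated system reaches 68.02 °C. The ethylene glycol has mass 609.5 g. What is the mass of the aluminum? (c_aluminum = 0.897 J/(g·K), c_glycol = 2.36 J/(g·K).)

m ≈ 535 g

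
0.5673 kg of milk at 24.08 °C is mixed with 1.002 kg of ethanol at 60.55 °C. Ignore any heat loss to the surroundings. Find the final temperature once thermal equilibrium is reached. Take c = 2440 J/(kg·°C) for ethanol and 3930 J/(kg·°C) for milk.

T_f ≈ 43.2 °C

Taking heat into each body as positive, Σ m c ΔT = 0:
1.002×2440×(T − 60.55) + 0.5673×3930×(T − 24.08) = 0
2444.9(T − 60.55) + 2229.5(T − 24.08) = 0
(2444.9 + 2229.5) T = 2444.9×60.55 + 2229.5×24.08
T = 201724/4674.4 ≈ 43.16 °C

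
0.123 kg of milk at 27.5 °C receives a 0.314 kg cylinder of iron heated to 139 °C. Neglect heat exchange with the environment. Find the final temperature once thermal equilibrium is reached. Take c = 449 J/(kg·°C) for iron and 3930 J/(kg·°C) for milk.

T_f ≈ 52.7 °C

Heat lost by the iron equals heat gained by the milk:
0.314×449×(139 − T) = 0.123×3930×(T − 27.5)
140.99(139 − T) = 483.39(T − 27.5)
624.38 T = 32890  ⇒  T ≈ 52.68 °C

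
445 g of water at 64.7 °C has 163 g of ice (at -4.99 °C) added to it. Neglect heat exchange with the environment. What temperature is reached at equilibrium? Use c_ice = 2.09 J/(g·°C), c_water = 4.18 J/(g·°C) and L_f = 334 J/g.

T_f ≈ 25.3 °C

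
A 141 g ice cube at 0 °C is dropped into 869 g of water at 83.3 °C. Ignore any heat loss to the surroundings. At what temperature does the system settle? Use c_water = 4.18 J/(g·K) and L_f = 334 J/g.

T_f ≈ 60.5 °C

Net heat exchanged in the isolated system is zero:
fusion: m_ice L_f = 141×334 = 47094; meltwater 0→T: 141×4.18×T = 589.38 T; water: 3632.4(T − 83.3)
4221.8 T = 302581 − 47094 = 255487
T ≈ 60.52 °C. Since T > 0 °C, the all-ice-melts assumption holds.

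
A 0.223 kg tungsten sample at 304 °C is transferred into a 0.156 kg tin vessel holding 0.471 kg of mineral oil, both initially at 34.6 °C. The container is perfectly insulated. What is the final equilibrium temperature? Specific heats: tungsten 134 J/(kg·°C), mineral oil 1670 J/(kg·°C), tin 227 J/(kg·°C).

Conservation of energy gives ΣQ = 0:
0.223×134×(T − 304) + 0.471×1670×(T − 34.6) + 0.156×227×(T − 34.6) = 0
29.88(T − 304) + 786.57(T − 34.6) + 35.41(T − 34.6) = 0
(29.88 + 786.57 + 35.41) T = 29.88×304 + 786.57×34.6 + 35.41×34.6
T = 37525/851.86 ≈ 44.05 °C

T_f ≈ 44.1 °C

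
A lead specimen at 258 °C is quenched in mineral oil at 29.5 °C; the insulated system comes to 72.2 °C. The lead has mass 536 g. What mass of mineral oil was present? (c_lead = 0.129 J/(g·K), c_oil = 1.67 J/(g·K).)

Let T be the final temperature. ΣQ_i = 0:
536·0.129·(72.2 − 258) + m·1.67·(72.2 − 29.5) = 0
71.31 m = 12847
m = 12847/71.31 ≈ 180.2 g

m ≈ 180 g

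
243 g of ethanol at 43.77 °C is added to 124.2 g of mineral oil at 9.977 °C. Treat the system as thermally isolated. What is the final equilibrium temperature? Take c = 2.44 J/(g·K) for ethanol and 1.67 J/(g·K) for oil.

T_f ≈ 35.0 °C

Setting the total heat transfer to zero:
243×2.44×(T − 43.77) + 124.2×1.67×(T − 9.977) = 0
800.33 T = 28021
T = 28021 / 800.33 = 35 °C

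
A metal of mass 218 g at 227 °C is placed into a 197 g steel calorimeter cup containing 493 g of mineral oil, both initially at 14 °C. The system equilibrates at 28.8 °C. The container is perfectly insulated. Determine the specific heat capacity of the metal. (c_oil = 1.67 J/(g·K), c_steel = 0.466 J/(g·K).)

c ≈ 0.313 J/(g·K)

Conservation of energy gives ΣQ = 0:
218·c·(28.8 − 227) + 493·1.67·(28.8 − 14) + 197·0.466·(28.8 − 14) = 0
-43208 c = -13544
c = -13544/-43208 ≈ 0.3135 J/(g·K)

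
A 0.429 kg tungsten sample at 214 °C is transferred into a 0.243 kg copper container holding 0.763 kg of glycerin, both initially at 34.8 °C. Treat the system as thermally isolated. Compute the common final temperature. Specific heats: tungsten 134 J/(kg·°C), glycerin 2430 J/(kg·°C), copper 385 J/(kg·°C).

T_f ≈ 39.9 °C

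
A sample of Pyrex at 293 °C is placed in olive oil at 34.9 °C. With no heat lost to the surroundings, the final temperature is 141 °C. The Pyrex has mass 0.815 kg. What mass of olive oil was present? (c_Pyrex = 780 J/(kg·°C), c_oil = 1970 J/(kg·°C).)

m ≈ 0.462 kg

|Q_Pyrex| = |Q_oil|:
0.815·780·(293 − 141) = m·1970·(141 − 34.9)
209017 m = 96626  ⇒  m ≈ 0.4623 kg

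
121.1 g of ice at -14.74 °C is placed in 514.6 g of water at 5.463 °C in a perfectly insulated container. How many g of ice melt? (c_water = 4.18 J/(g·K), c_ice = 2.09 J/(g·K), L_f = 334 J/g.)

Cooling the water to 0 °C releases 514.6·4.18·5.463 = 11751 J.
Of that, 121.1·2.09·14.74 = 3730.7 J goes to bring the ice to 0 °C, leaving 8020.4 J.
To melt every bit of ice: 121.1·334 = 40447 J.
Since 8020.4 < 40447 J, not all the ice melts; equilibrium is at 0 °C.
m_melt = 8020.4 / L_f = 24.01 g.

m_melted ≈ 24 g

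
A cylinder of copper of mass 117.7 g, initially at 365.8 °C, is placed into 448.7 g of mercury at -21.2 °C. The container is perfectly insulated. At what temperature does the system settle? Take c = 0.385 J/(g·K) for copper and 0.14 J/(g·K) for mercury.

T_f ≈ 141.0 °C

Energy conservation, ΣQ = 0:
117.7×0.385×(T − 365.8) + 448.7×0.14×(T − (-21.2)) = 0
45.31(T − 365.8) + 62.82(T − (-21.2)) = 0
(45.31 + 62.82) T = 45.31×365.8 + 62.82×(-21.2)
T ≈ 140.98 °C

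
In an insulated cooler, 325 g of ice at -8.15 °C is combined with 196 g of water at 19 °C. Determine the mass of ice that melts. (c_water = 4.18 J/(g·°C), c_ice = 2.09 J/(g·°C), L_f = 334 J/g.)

m_melted ≈ 30 g

Cooling the water to 0 °C releases 196·4.18·19 = 15566 J.
Of that, 325·2.09·8.15 = 5535.9 J goes to bring the ice to 0 °C, leaving 10030 J.
Fully melting the ice requires m_ice L_f = 325·334 = 108550 J.
10030 J < 108550 J, so only part of the ice melts and the system sits at 0 °C.
m_melted·334 = 10030  ⇒  m_melted ≈ 30.03 g.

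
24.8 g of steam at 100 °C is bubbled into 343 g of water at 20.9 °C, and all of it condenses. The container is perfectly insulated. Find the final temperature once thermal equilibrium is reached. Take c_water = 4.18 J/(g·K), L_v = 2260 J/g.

T_f ≈ 62.7 °C

Taking heat into each body as positive, Σ m c ΔT = 0:
latent heat released on condensation: 24.8×2260 = 56048
  condensed water 100 °C→T: 103.66(T − 100)
  original water: 1433.7(T − 20.9)
1537.4 T = 56048 + 10366 + 29965 = 96380
T ≈ 62.69 °C, under the boiling point, so the assumption holds.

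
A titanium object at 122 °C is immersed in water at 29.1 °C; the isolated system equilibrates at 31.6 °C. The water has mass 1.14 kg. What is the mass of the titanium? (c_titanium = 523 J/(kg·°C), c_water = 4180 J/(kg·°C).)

m ≈ 0.252 kg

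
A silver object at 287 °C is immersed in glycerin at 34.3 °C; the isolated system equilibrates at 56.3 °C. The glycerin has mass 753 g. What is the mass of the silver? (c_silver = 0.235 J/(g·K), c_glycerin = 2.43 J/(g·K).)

Let T be the final temperature. ΣQ_i = 0:
m×0.235×(56.3 − 287) + 753×2.43×(56.3 − 34.3) = 0
-54.21 m = -40255
m = -40255/-54.21 ≈ 742.5 g

m ≈ 743 g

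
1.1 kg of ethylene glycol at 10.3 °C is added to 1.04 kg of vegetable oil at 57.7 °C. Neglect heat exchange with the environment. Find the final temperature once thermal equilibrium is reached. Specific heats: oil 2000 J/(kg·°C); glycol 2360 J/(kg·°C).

T_f ≈ 31.4 °C

Taking heat into each body as positive, Σ m c ΔT = 0:
1.04*2000*(T − 57.7) + 1.1*2360*(T − 10.3) = 0
2080(T − 57.7) + 2596(T − 10.3) = 0
(2080 + 2596) T = 2080*57.7 + 2596*10.3
T = 146755/4676 ≈ 31.38 °C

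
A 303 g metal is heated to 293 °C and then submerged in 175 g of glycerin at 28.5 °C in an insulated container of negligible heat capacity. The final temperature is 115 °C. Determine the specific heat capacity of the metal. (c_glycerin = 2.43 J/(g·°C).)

c ≈ 0.682 J/(g·°C)

m_s c (T_s − T_f) = m_glycerin c_glycerin (T_f − T_0):
303·c·(293 − 115) = 175·2.43·(115 − 28.5)
53934 c = 36784  ⇒  c ≈ 0.682 J/(g·°C)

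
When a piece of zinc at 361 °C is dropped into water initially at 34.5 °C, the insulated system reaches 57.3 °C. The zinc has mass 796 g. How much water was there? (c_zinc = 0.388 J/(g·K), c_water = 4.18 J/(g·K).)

Heat lost by the zinc = heat gained by the water:
796×0.388×(361 − 57.3) = m×4.18×(57.3 − 34.5)
95.3 m = 93797  ⇒  m ≈ 984.2 g

m ≈ 984 g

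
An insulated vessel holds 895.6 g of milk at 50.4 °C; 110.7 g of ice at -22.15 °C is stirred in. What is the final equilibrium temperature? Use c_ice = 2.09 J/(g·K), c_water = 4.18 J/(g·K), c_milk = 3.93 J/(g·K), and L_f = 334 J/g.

T_f ≈ 34.0 °C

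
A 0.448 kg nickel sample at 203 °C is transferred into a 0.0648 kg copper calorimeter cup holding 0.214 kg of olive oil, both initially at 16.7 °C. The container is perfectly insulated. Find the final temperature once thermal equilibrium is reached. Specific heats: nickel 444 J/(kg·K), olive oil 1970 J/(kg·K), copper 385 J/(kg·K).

Conservation of energy gives ΣQ = 0:
0.448×444×(T − 203) + 0.214×1970×(T − 16.7) + 0.0648×385×(T − 16.7) = 0
198.91(T − 203) + 421.58(T − 16.7) + 24.95(T − 16.7) = 0
(198.91 + 421.58 + 24.95) T = 198.91×203 + 421.58×16.7 + 24.95×16.7
T = 47836 / 645.44 = 74.1 °C

T_f ≈ 74.1 °C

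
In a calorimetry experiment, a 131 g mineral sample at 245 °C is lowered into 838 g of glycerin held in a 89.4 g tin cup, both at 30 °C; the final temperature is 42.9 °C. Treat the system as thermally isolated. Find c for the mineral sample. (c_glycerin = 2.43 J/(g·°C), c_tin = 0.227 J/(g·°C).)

c ≈ 1 J/(g·°C)

Heat gained plus heat lost sum to zero:
131·c·(42.9 − 245) + 838·2.43·(42.9 − 30) + 89.4·0.227·(42.9 − 30) = 0
-26475 c = -26531
c = -26531/-26475 ≈ 1.002 J/(g·°C)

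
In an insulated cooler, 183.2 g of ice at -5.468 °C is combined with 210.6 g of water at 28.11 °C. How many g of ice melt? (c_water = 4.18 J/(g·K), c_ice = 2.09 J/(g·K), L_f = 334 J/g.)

m_melted ≈ 67.8 g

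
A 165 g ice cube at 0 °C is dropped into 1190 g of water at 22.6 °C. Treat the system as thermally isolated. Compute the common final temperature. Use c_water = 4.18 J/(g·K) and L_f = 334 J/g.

T_f ≈ 10.1 °C

Setting the total heat transfer to zero:
latent heat to melt: 165×334 = 55110
  meltwater 0→T: 165×4.18×T = 689.7 T
  water: 4974.2(T − 22.6)
5663.9 T = 112417 − 55110 = 57307
T ≈ 10.12 °C (positive, so assuming full melt was valid).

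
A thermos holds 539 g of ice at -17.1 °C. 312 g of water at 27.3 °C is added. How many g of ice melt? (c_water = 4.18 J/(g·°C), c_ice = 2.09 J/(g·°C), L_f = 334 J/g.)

m_melted ≈ 48.9 g

Cooling the water to 0 °C releases 312×4.18×27.3 = 35604 J.
Of that, 539×2.09×17.1 = 19263 J goes to bring the ice to 0 °C, leaving 16340 J.
Melting all 539 g of ice would need 539×334 = 180026 J.
That's not enough to melt it all — equilibrium is at 0 °C with ice remaining.
m_melt = 16340 / L_f = 48.92 g.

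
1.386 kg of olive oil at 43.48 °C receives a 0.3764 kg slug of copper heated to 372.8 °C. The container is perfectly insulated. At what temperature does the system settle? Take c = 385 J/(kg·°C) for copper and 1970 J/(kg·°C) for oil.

T_f ≈ 60.1 °C

Energy conservation, ΣQ = 0:
0.3764*385*(T − 372.8) + 1.386*1970*(T − 43.48) = 0
144.91(T − 372.8) + 2730.4(T − 43.48) = 0
2875.3 T = 172743
T ≈ 60.08 °C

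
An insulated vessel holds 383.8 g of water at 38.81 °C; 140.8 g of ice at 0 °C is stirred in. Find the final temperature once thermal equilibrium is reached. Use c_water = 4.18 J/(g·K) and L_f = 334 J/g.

T_f ≈ 6.9 °C

Taking heat into each body as positive, Σ m c ΔT = 0:
fusion: m_ice L_f = 140.8×334 = 47027
  warm the meltwater: 588.54 T
  water: 1604.3(T − 38.81)
2192.8 T = 62262 − 47027 = 15235
T ≈ 6.95 °C (positive, so assuming full melt was valid).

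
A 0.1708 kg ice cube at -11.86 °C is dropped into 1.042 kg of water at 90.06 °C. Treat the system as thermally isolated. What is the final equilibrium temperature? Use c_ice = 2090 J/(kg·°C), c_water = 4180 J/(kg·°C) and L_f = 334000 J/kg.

Setting the total heat transfer to zero:
warm ice to 0 °C: 0.1708·2090·(0 − (-11.86)) = 4233.7
  melt ice: 0.1708·334000 = 57047
  warm the meltwater: 713.94 T
  water: 4355.6(T − 90.06)
5069.5 T = 392262 − 61281 = 330981
T ≈ 65.29 °C — above 0 °C, consistent with complete melting.

T_f ≈ 65.3 °C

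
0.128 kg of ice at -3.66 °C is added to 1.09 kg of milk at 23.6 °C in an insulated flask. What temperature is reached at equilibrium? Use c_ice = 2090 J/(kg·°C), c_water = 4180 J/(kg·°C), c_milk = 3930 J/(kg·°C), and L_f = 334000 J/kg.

Conservation of energy gives ΣQ = 0:
ice -3.66→0 °C: 0.128×2090×3.66 = 979.12; latent heat to melt: 0.128×334000 = 42752; warm the meltwater: 535.04 T; milk: 4283.7(T − 23.6)
4818.7 T = 101095 − 43731 = 57364
T ≈ 11.90 °C (positive, so assuming full melt was valid).

T_f ≈ 11.9 °C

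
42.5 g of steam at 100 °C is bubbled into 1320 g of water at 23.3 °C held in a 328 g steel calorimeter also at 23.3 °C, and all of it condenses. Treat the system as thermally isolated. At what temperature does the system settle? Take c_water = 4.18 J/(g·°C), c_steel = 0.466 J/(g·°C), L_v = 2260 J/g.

T_f ≈ 42.1 °C

Conservation of energy gives ΣQ = 0:
steam→water at 100 °C releases m L_v = 42.5·2260 = 96050
  condensate cools 100→T: 42.5·4.18·(T − 100) = 177.65(T − 100)
  original water: 5517.6(T − 23.3)
  cup: 152.85(T − 23.3)
5848.1 T = 96050 + 17765 + 132121 = 245936
T ≈ 42.05 °C (< 100 °C, so full condensation is consistent).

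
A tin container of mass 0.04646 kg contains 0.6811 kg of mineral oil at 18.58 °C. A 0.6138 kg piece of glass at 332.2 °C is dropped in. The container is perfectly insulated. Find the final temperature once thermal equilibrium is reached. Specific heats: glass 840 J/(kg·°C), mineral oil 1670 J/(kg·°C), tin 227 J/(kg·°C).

T_f ≈ 115.8 °C

Heat gained plus heat lost sum to zero:
0.6138*840*(T − 332.2) + 0.6811*1670*(T − 18.58) + 0.04646*227*(T − 18.58) = 0
(515.59 + 1137.4 + 10.55) T = 515.59*332.2 + 1137.4*18.58 + 10.55*18.58
T = 192609 / 1663.6 = 116 °C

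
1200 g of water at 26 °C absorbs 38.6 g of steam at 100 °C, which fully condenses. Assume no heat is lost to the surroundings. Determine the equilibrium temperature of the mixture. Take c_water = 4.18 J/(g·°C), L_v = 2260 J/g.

Setting the total heat transfer to zero:
condense steam: −38.6×2260 = −87236; condensate cools 100→T: 38.6×4.18×(T − 100) = 161.35(T − 100); original water: 5016(T − 26)
5177.3 T = 87236 + 16135 + 130416 = 233787
T ≈ 45.16 °C — below 100 °C, confirming all the steam condensed.

T_f ≈ 45.2 °C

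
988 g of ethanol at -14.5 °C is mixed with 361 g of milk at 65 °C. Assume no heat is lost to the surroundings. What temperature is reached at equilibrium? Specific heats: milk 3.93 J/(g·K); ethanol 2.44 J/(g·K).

T_f ≈ 15.0 °C

With ΣQ=0 the equilibrium temperature is the m·c-weighted mean:
T_f = (1418.7×65 + 2410.7×(-14.5)) / (1418.7 + 2410.7)
    = 57262 / 3829.4 ≈ 14.95 °C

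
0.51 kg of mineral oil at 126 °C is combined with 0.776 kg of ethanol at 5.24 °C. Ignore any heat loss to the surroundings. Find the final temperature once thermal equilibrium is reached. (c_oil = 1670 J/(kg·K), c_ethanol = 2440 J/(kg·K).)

T_f ≈ 42.7 °C

Conservation of energy gives ΣQ = 0:
0.51×1670×(T − 126) + 0.776×2440×(T − 5.24) = 0
851.7(T − 126) + 1893.4(T − 5.24) = 0
2745.1 T = 117236
T ≈ 42.71 °C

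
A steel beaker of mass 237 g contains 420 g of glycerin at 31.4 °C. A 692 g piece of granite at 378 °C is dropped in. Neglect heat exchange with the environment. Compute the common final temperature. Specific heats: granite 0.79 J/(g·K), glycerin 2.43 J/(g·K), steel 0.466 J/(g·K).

Taking heat into each body as positive, Σ m c ΔT = 0:
692·0.79·(T − 378) + 420·2.43·(T − 31.4) + 237·0.466·(T − 31.4) = 0
(546.68 + 1020.6 + 110.44) T = 546.68·378 + 1020.6·31.4 + 110.44·31.4
T = 242160/1677.7 ≈ 144.34 °C

T_f ≈ 144.3 °C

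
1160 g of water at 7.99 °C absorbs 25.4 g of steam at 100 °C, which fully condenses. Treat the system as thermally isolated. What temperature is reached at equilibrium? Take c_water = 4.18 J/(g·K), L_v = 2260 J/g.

Heat gained plus heat lost sum to zero:
condense steam: −25.4×2260 = −57404; condensed water 100 °C→T: 106.17(T − 100); original water: 4848.8(T − 7.99)
4955 T = 57404 + 10617 + 38742 = 106763
T ≈ 21.55 °C (< 100 °C, so full condensation is consistent).

T_f ≈ 21.5 °C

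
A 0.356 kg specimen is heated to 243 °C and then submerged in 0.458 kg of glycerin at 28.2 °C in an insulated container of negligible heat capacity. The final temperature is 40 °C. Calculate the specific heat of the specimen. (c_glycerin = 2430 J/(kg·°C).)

Conservation of energy gives ΣQ = 0:
0.356×c×(40 − 243) + 0.458×2430×(40 − 28.2) = 0
-72.27 c = -13133
c = -13133/-72.27 ≈ 181.7 J/(kg·°C)

c ≈ 182 J/(kg·°C)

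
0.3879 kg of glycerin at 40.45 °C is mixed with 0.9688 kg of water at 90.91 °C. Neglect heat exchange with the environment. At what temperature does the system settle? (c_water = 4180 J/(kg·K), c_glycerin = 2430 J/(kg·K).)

Set heat shed by the hot body equal to heat absorbed by the cold body:
0.9688·4180·(90.91 − T) = 0.3879·2430·(T − 40.45)
4049.6(90.91 − T) = 942.6(T − 40.45)
4992.2 T = 406276  ⇒  T ≈ 81.38 °C

T_f ≈ 81.4 °C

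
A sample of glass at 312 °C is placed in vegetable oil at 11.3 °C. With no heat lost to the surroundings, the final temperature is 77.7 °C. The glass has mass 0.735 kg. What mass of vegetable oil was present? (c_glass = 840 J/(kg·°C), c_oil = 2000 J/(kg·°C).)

m ≈ 1.09 kg

Net heat exchanged in the isolated system is zero:
0.735×840×(77.7 − 312) + m×2000×(77.7 − 11.3) = 0
132800 m = 144657
m = 144657/132800 ≈ 1.089 kg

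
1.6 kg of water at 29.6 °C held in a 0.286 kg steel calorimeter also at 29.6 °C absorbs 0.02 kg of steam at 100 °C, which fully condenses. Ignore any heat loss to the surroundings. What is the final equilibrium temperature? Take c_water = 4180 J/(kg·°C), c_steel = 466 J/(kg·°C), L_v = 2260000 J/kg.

T_f ≈ 37.0 °C

Net heat exchanged in the isolated system is zero:
condense steam: −0.02×2260000 = −45200
  condensed water 100 °C→T: 83.6(T − 100)
  water warms: 1.6×4180×(T − 29.6) = 6688(T − 29.6)
  cup: 133.28(T − 29.6)
6904.9 T = 45200 + 8360 + 201910 = 255470
T ≈ 37.00 °C, under the boiling point, so the assumption holds.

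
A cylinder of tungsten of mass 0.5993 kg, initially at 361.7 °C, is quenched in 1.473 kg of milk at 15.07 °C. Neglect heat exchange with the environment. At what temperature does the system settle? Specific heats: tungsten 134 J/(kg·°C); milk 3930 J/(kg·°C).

T_f ≈ 19.8 °C

Let T be the final temperature. ΣQ_i = 0:
0.5993·134·(T − 361.7) + 1.473·3930·(T − 15.07) = 0
(80.31 + 5788.9) T = 80.31·361.7 + 5788.9·15.07
T ≈ 19.81 °C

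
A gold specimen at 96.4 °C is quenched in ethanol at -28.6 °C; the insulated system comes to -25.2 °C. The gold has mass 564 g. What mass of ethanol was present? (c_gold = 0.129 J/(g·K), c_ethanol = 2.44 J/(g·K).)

m ≈ 1070 g

Heat lost by the gold = heat gained by the ethanol:
564×0.129×(96.4 − -25.2) = m×2.44×(-25.2 − (-28.6))
8.296 m = 8847.1  ⇒  m ≈ 1066 g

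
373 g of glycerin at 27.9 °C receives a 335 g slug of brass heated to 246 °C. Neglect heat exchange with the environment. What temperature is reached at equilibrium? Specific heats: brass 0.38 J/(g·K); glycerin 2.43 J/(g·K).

T_f ≈ 54.8 °C

|Q_brass| = |Q_glycerin|:
335·0.38·(246 − T) = 373·2.43·(T − 27.9)
127.3(246 − T) = 906.39(T − 27.9)
1033.7 T = 56604  ⇒  T ≈ 54.76 °C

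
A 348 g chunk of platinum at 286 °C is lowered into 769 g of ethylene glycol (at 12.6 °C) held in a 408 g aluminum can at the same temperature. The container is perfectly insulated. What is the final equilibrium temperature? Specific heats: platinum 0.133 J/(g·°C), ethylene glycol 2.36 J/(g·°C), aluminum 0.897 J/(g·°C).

Net heat exchanged in the isolated system is zero:
348*0.133*(T − 286) + 769*2.36*(T − 12.6) + 408*0.897*(T − 12.6) = 0
46.28(T − 286) + 1814.8(T − 12.6) + 365.98(T − 12.6) = 0
(46.28 + 1814.8 + 365.98) T = 46.28*286 + 1814.8*12.6 + 365.98*12.6
T = 40716/2227.1 ≈ 18.28 °C

T_f ≈ 18.3 °C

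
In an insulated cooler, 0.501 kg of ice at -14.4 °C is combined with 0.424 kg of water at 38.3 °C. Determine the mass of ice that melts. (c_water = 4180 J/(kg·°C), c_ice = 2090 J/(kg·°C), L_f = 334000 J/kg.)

m_melted ≈ 0.158 kg

Water can give up m c ΔT = 0.424×4180×38.3 = 67880 J before reaching 0 °C.
Of that, 0.501×2090×14.4 = 15078 J goes to bring the ice to 0 °C, leaving 52802 J.
Fully melting the ice requires m_ice L_f = 0.501×334000 = 167334 J.
That's not enough to melt it all — equilibrium is at 0 °C with ice remaining.
m_melt = 52802 / L_f = 0.1581 kg.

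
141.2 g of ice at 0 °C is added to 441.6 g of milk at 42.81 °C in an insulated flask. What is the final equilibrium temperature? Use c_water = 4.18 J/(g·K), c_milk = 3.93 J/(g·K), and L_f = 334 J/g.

T_f ≈ 11.7 °C

Conservation of energy gives ΣQ = 0:
melt ice: 141.2·334 = 47161; meltwater 0→T: 141.2·4.18·T = 590.22 T; milk cools: 441.6·3.93·(T − 42.81) = 1735.5(T − 42.81)
2325.7 T = 74296 − 47161 = 27135
T ≈ 11.67 °C (positive, so assuming full melt was valid).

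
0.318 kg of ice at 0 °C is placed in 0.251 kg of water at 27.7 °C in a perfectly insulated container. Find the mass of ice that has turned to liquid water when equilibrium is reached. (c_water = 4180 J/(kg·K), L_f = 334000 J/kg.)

m_melted ≈ 0.087 kg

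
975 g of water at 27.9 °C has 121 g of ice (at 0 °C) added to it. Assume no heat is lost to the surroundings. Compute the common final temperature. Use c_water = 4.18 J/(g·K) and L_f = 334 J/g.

T_f ≈ 16.0 °C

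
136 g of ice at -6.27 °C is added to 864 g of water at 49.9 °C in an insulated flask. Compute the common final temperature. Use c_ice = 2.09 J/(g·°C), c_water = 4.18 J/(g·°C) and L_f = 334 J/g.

Let T be the final temperature. ΣQ_i = 0:
ice -6.27→0 °C: 136×2.09×6.27 = 1782.2; fusion: m_ice L_f = 136×334 = 45424; warm the meltwater: 568.48 T; water: 3611.5(T − 49.9)
4180 T = 180215 − 47206 = 133009
T ≈ 31.82 °C — above 0 °C, consistent with complete melting.

T_f ≈ 31.8 °C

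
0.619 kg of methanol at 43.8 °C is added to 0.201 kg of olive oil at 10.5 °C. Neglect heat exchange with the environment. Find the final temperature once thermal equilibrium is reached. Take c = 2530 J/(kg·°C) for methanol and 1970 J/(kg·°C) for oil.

T_f ≈ 37.1 °C

Energy conservation, ΣQ = 0:
0.619·2530·(T − 43.8) + 0.201·1970·(T − 10.5) = 0
1566.1(T − 43.8) + 395.97(T − 10.5) = 0
1962 T = 72752
T = 72752/1962 ≈ 37.08 °C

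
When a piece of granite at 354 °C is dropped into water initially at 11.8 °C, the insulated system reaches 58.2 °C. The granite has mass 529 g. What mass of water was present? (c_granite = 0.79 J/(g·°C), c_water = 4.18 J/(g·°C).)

Heat lost by the granite = heat gained by the water:
529×0.79×(354 − 58.2) = m×4.18×(58.2 − 11.8)
193.95 m = 123618  ⇒  m ≈ 637.4 g

m ≈ 637 g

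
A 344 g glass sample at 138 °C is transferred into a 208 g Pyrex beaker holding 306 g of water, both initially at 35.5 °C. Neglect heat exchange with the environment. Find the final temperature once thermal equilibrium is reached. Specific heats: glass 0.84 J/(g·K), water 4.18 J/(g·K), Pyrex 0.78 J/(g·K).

T_f ≈ 52.6 °C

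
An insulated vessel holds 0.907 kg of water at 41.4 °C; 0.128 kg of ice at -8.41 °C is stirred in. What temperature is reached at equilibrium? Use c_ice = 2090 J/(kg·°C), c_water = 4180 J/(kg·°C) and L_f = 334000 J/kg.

Energy conservation, ΣQ = 0:
ice -8.41→0 °C: 0.128×2090×8.41 = 2249.8; melt ice: 0.128×334000 = 42752; warm the meltwater: 535.04 T; water cools: 0.907×4180×(T − 41.4) = 3791.3(T − 41.4)
4326.3 T = 156958 − 45002 = 111956
T ≈ 25.88 °C — above 0 °C, consistent with complete melting.

T_f ≈ 25.9 °C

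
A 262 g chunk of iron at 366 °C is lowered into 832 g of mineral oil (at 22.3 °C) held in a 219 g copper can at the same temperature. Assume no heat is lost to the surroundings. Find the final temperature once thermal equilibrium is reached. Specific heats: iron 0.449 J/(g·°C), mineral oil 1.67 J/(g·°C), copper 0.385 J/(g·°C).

Conservation of energy gives ΣQ = 0:
262×0.449×(T − 366) + 832×1.67×(T − 22.3) + 219×0.385×(T − 22.3) = 0
(117.64 + 1389.4 + 84.31) T = 117.64×366 + 1389.4×22.3 + 84.31×22.3
T = 75920 / 1591.4 = 47.7 °C

T_f ≈ 47.7 °C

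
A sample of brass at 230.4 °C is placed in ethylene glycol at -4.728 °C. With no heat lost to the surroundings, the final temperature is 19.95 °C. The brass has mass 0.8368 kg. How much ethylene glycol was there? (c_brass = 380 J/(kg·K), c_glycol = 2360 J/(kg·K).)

m ≈ 1.15 kg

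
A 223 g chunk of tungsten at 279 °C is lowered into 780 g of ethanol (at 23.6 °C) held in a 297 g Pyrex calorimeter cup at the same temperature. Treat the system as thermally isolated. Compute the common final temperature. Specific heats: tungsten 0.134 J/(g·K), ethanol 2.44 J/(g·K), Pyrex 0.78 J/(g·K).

T_f ≈ 27.1 °C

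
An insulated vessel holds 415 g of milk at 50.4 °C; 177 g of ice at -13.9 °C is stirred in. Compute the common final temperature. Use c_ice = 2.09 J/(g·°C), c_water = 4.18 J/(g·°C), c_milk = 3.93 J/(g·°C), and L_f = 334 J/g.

T_f ≈ 7.6 °C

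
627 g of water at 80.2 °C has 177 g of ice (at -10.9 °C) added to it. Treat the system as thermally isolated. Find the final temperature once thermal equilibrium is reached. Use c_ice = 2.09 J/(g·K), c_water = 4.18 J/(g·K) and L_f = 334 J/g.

Sum of m c ΔT and latent-heat terms is zero:
warm ice to 0 °C: 177×2.09×(0 − (-10.9)) = 4032.2; melt ice: 177×334 = 59118; warm the meltwater: 739.86 T; water cools: 627×4.18×(T − 80.2) = 2620.9(T − 80.2)
3360.7 T = 210193 − 63150 = 147043
T ≈ 43.75 °C — above 0 °C, consistent with complete melting.

T_f ≈ 43.8 °C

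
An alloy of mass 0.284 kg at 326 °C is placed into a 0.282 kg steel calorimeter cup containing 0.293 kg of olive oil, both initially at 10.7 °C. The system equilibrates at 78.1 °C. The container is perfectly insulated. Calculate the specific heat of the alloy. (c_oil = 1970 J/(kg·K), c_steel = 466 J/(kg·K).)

Conservation of energy gives ΣQ = 0:
0.284×c×(78.1 − 326) + 0.293×1970×(78.1 − 10.7) + 0.282×466×(78.1 − 10.7) = 0
-70.4 c = -47761
c = -47761/-70.4 ≈ 678.4 J/(kg·K)

c ≈ 678 J/(kg·K)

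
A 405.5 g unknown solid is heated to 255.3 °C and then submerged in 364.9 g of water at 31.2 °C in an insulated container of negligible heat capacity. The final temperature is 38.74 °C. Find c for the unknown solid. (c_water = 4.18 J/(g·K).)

c ≈ 0.131 J/(g·K)

m_s c (T_s − T_f) = m_water c_water (T_f − T_0):
405.5·c·(255.3 − 38.74) = 364.9·4.18·(38.74 − 31.2)
87815 c = 11501  ⇒  c ≈ 0.131 J/(g·K)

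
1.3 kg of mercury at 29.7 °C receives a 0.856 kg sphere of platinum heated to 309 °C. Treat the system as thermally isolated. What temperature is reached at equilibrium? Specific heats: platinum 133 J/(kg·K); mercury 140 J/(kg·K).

T_f ≈ 137.2 °C

T_f is the heat-capacity-weighted average of the initial temperatures:
T_f = (113.85·309 + 182·29.7) / (113.85 + 182)
    = 40584 / 295.85 ≈ 137.18 °C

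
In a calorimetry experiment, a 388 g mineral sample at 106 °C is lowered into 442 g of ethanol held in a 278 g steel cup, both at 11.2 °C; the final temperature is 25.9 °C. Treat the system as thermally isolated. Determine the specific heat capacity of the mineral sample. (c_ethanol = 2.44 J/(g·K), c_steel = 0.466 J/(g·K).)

c ≈ 0.571 J/(g·K)

Net heat exchanged in the isolated system is zero:
388·c·(25.9 − 106) + 442·2.44·(25.9 − 11.2) + 278·0.466·(25.9 − 11.2) = 0
-31079 c = -17758
c = -17758/-31079 ≈ 0.5714 J/(g·K)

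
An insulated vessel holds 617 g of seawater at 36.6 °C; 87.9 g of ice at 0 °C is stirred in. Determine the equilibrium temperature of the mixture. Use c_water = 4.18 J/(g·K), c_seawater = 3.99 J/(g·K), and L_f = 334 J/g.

T_f ≈ 21.5 °C

Conservation of energy gives ΣQ = 0:
melt ice: 87.9·334 = 29359
  meltwater 0→T: 87.9·4.18·T = 367.42 T
  seawater: 2461.8(T − 36.6)
2829.3 T = 90103 − 29359 = 60744
T ≈ 21.47 °C (positive, so assuming full melt was valid).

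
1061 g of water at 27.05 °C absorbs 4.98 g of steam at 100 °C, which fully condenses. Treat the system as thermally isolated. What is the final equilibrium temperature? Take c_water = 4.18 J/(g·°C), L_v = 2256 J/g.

Conservation of energy gives ΣQ = 0:
latent heat released on condensation: 4.98×2256 = 11235; condensed water 100 °C→T: 20.82(T − 100); original water: 4435(T − 27.05)
4455.8 T = 11235 + 2081.6 + 119966 = 133283
T ≈ 29.91 °C, under the boiling point, so the assumption holds.

T_f ≈ 29.9 °C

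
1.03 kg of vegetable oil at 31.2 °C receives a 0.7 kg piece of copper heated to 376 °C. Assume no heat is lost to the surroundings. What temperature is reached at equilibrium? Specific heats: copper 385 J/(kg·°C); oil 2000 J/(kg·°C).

T_f ≈ 71.1 °C

Setting the total heat transfer to zero:
0.7·385·(T − 376) + 1.03·2000·(T − 31.2) = 0
2329.5 T = 165604
T ≈ 71.09 °C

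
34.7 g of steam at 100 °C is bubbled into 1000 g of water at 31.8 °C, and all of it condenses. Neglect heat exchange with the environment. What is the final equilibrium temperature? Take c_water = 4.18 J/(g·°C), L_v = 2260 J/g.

T_f ≈ 52.2 °C

Let T be the final temperature. ΣQ_i = 0:
steam→water at 100 °C releases m L_v = 34.7·2260 = 78422
  condensed water 100 °C→T: 145.05(T − 100)
  water warms: 1000·4.18·(T − 31.8) = 4180(T − 31.8)
4325 T = 78422 + 14505 + 132924 = 225851
T ≈ 52.22 °C — below 100 °C, confirming all the steam condensed.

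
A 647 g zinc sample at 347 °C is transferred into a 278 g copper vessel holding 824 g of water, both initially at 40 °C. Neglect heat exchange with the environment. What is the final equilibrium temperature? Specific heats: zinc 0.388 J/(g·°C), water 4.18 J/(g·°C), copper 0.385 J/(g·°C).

T_f ≈ 60.3 °C

Heat gained plus heat lost sum to zero:
647×0.388×(T − 347) + 824×4.18×(T − 40) + 278×0.385×(T − 40) = 0
(251.04 + 3444.3 + 107.03) T = 251.04×347 + 3444.3×40 + 107.03×40
T ≈ 60.27 °C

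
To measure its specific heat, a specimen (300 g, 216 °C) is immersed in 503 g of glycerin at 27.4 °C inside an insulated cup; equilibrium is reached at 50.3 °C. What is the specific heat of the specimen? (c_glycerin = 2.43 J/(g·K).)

Net heat exchanged in the isolated system is zero:
300×c×(50.3 − 216) + 503×2.43×(50.3 − 27.4) = 0
-49710 c = -27990
c = -27990/-49710 ≈ 0.5631 J/(g·K)

c ≈ 0.563 J/(g·K)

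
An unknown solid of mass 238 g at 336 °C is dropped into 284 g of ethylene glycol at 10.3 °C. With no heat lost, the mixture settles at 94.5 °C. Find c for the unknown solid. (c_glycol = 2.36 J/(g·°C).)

Taking heat into each body as positive, Σ m c ΔT = 0:
238×c×(94.5 − 336) + 284×2.36×(94.5 − 10.3) = 0
-57477 c = -56434
c = -56434/-57477 ≈ 0.9819 J/(g·°C)

c ≈ 0.982 J/(g·°C)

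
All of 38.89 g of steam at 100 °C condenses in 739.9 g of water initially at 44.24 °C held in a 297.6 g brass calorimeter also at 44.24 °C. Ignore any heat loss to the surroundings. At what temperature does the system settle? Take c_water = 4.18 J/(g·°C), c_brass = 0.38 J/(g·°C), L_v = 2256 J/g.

T_f ≈ 73.0 °C

Heat gained plus heat lost sum to zero:
steam→water at 100 °C releases m L_v = 38.89·2256 = 87736; condensed water 100 °C→T: 162.56(T − 100); original water: 3092.8(T − 44.24); brass cup: 297.6·0.38·(T − 44.24) = 113.09(T − 44.24)
3368.4 T = 87736 + 16256 + 141828 = 245820
T ≈ 72.98 °C — below 100 °C, confirming all the steam condensed.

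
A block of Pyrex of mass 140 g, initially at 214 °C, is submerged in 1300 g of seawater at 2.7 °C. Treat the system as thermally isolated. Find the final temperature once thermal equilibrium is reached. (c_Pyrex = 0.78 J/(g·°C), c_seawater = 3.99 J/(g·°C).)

T_f ≈ 7.1 °C

Taking heat into each body as positive, Σ m c ΔT = 0:
140·0.78·(T − 214) + 1300·3.99·(T − 2.7) = 0
109.2(T − 214) + 5187(T − 2.7) = 0
5296.2 T = 37374
T = 37374/5296.2 ≈ 7.06 °C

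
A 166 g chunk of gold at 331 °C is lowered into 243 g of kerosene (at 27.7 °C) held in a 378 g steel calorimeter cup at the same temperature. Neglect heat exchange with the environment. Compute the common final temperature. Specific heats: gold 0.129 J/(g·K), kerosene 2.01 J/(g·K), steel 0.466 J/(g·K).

T_f ≈ 37.2 °C

Net heat exchanged in the isolated system is zero:
166·0.129·(T − 331) + 243·2.01·(T − 27.7) + 378·0.466·(T − 27.7) = 0
(21.41 + 488.43 + 176.15) T = 21.41·331 + 488.43·27.7 + 176.15·27.7
T ≈ 37.17 °C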